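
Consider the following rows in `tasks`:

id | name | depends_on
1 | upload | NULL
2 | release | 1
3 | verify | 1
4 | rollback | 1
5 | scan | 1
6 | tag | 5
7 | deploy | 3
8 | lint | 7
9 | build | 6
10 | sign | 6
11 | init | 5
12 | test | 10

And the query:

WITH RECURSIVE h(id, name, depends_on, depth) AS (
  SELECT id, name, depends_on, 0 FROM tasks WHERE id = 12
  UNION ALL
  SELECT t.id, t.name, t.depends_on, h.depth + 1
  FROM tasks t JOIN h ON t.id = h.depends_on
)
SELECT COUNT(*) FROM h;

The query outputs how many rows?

5

Base: id=12 (test), depends_on=10, depth 0.
Iteration 1: join on id=10 -> sign (id 10, depends_on=6, depth 1).
Iteration 2: join on id=6 -> tag (id 6, depends_on=5, depth 2).
Iteration 3: join on id=5 -> scan (id 5, depends_on=1, depth 3).
Iteration 4: join on id=1 -> upload (id 1, depends_on=NULL, depth 4).
Iteration 5: depends_on is NULL; no match; recursion stops.
Total rows emitted: 5.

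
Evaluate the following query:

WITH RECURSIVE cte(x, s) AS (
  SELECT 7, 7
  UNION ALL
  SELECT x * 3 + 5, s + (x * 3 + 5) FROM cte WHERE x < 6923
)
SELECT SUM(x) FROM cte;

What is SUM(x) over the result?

Base: x=7, s=7.
Iteration 1: 7 < 6923 holds -> x = 7 * 3 + 5 = 26, s = 7 + 26 = 33.
Iteration 2: 26 < 6923 holds -> x = 26 * 3 + 5 = 83, s = 33 + 83 = 116.
Iteration 3: 83 < 6923 holds -> x = 83 * 3 + 5 = 254, s = 116 + 254 = 370.
Iteration 4: 254 < 6923 holds -> x = 254 * 3 + 5 = 767, s = 370 + 767 = 1137.
Iteration 5: 767 < 6923 holds -> x = 767 * 3 + 5 = 2306, s = 1137 + 2306 = 3443.
Iteration 6: 2306 < 6923 holds -> x = 2306 * 3 + 5 = 6923, s = 3443 + 6923 = 10366.
Iteration 7: 6923 < 6923 fails; recursion stops.
SUM(x) = 7 + 26 + 83 + 254 + 767 + 2306 + 6923 = 10366.

10366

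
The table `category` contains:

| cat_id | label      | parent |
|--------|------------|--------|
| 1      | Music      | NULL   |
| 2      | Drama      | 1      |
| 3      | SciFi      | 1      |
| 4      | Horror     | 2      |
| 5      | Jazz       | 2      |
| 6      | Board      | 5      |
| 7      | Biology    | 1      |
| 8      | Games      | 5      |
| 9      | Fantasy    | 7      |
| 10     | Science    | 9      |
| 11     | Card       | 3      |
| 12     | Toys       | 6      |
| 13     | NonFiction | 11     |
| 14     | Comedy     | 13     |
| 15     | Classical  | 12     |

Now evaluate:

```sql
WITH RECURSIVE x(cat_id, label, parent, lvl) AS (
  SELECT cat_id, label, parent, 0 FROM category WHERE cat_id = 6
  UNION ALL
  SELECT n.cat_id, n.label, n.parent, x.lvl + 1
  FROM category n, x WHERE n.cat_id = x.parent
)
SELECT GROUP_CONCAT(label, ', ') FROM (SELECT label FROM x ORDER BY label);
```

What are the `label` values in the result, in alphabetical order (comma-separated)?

Board, Drama, Jazz, Music

Base: cat_id=6 (Board), parent=5, lvl 0.
Iteration 1: join on cat_id=5 -> Jazz (id 5, parent=2, lvl 1).
Iteration 2: join on cat_id=2 -> Drama (id 2, parent=1, lvl 2).
Iteration 3: join on cat_id=1 -> Music (id 1, parent=NULL, lvl 3).
Iteration 4: parent is NULL; no match; recursion stops.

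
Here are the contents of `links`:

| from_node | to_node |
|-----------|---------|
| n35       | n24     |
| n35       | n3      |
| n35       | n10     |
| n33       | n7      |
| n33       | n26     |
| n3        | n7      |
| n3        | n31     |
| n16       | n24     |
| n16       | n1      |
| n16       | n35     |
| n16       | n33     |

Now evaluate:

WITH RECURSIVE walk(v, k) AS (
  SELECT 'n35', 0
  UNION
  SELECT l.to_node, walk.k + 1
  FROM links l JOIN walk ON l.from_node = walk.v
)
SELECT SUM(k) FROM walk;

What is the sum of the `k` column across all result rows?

7

Base: (n35, k=0).
Iteration 1: edges from {n35} -> (n10, k=1), (n24, k=1), (n3, k=1).
Iteration 2: edges from {n10,n24,n3} -> (n31, k=2), (n7, k=2).
Iteration 3: no outgoing edges from {n31,n7}; recursion stops.
SUM(k) = 0 + 1 + 1 + 1 + 2 + 2 = 7.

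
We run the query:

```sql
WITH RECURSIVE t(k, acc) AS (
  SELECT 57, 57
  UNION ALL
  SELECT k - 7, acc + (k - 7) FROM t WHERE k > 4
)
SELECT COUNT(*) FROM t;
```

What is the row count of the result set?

9

Base: k=57, acc=57.
Iteration 1: 57 > 4 holds -> k = 57 - 7 = 50, acc = 57 + 50 = 107.
Iteration 2: 50 > 4 holds -> k = 50 - 7 = 43, acc = 107 + 43 = 150.
Iteration 3: 43 > 4 holds -> k = 43 - 7 = 36, acc = 150 + 36 = 186.
Iteration 4: 36 > 4 holds -> k = 36 - 7 = 29, acc = 186 + 29 = 215.
Iteration 5: 29 > 4 holds -> k = 29 - 7 = 22, acc = 215 + 22 = 237.
Iteration 6: 22 > 4 holds -> k = 22 - 7 = 15, acc = 237 + 15 = 252.
Iteration 7: 15 > 4 holds -> k = 15 - 7 = 8, acc = 252 + 8 = 260.
Iteration 8: 8 > 4 holds -> k = 8 - 7 = 1, acc = 260 + 1 = 261.
Iteration 9: 1 > 4 fails; recursion stops.
Total rows emitted: 9.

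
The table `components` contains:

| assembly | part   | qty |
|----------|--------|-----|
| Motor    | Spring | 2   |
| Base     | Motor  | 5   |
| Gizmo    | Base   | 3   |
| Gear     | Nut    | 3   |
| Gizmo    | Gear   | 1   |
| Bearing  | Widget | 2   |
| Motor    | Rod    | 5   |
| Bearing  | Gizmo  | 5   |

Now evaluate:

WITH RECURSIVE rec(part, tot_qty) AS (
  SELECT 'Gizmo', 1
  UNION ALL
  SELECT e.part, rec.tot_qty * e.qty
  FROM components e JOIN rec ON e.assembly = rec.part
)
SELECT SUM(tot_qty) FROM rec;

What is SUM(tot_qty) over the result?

Base: (Gizmo, tot_qty=1).
Iteration 1: components of {Gizmo} -> Base = 1*3 = 3, Gear = 1*1 = 1.
Iteration 2: components of {Base,Gear} -> Motor = 3*5 = 15, Nut = 1*3 = 3.
Iteration 3: components of {Motor,Nut} -> Rod = 15*5 = 75, Spring = 15*2 = 30.
Iteration 4: no further components; recursion stops.
SUM(tot_qty) = 1 + 1 + 3 + 3 + 15 + 30 + 75 = 128.

128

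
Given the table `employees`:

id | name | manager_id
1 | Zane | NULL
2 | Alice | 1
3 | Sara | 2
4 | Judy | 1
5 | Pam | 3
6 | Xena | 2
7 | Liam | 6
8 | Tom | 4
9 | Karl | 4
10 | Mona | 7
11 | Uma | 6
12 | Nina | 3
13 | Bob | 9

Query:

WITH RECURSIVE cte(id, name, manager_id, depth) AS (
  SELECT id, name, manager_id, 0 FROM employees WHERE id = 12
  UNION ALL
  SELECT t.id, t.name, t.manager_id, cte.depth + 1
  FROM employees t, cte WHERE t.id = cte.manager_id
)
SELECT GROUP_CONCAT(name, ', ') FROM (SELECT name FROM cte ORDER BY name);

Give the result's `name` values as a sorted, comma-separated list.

Base: id=12 (Nina), manager_id=3, depth 0.
Iteration 1: join on id=3 -> Sara (id 3, manager_id=2, depth 1).
Iteration 2: join on id=2 -> Alice (id 2, manager_id=1, depth 2).
Iteration 3: join on id=1 -> Zane (id 1, manager_id=NULL, depth 3).
Iteration 4: manager_id is NULL; no match; recursion stops.

Alice, Nina, Sara, Zane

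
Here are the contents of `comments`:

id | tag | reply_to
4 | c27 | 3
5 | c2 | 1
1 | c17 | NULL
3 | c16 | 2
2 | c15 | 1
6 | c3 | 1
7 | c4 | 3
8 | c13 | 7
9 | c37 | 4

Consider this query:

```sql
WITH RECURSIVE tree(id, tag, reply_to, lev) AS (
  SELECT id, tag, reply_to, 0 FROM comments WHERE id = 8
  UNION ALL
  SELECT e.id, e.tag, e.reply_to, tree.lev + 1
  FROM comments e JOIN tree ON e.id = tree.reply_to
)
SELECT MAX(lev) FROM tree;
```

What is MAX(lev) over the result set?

Base: id=8 (c13), reply_to=7, lev 0.
Iteration 1: join on id=7 -> c4 (id 7, reply_to=3, lev 1).
Iteration 2: join on id=3 -> c16 (id 3, reply_to=2, lev 2).
Iteration 3: join on id=2 -> c15 (id 2, reply_to=1, lev 3).
Iteration 4: join on id=1 -> c17 (id 1, reply_to=NULL, lev 4).
Iteration 5: reply_to is NULL; no match; recursion stops.
lev values: 0, 1, 2, 3, 4; the maximum is 4.

4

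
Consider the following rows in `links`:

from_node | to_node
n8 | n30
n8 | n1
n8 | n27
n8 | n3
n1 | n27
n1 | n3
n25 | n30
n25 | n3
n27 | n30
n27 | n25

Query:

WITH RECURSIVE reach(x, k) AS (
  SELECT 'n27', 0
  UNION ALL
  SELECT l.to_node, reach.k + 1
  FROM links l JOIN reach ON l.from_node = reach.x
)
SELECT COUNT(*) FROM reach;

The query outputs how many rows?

Base: (n27, k=0).
Iteration 1: edges from {n27} -> (n25, k=1), (n30, k=1).
Iteration 2: edges from {n25,n30} -> (n3, k=2), (n30, k=2).
Iteration 3: no outgoing edges from {n3,n30}; recursion stops.
Total rows emitted: 5.

5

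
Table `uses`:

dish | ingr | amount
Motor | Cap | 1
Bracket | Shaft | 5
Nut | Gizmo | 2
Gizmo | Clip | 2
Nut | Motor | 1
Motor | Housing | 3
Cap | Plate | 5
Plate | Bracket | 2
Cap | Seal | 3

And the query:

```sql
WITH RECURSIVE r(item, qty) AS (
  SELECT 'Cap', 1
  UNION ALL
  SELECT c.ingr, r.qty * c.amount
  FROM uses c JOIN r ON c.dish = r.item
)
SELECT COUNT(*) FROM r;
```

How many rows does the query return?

5

Base: (Cap, qty=1).
Iteration 1: components of {Cap} -> Plate = 1*5 = 5, Seal = 1*3 = 3.
Iteration 2: components of {Plate,Seal} -> Bracket = 5*2 = 10.
Iteration 3: components of {Bracket} -> Shaft = 10*5 = 50.
Iteration 4: no further components; recursion stops.
Total rows emitted: 5.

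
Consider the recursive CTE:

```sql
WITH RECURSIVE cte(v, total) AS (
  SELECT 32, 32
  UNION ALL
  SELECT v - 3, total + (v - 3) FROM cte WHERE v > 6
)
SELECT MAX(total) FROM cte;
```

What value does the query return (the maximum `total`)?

Base: v=32, total=32.
Iteration 1: 32 > 6 holds -> v = 32 - 3 = 29, total = 32 + 29 = 61.
Iteration 2: 29 > 6 holds -> v = 29 - 3 = 26, total = 61 + 26 = 87.
Iteration 3: 26 > 6 holds -> v = 26 - 3 = 23, total = 87 + 23 = 110.
Iteration 4: 23 > 6 holds -> v = 23 - 3 = 20, total = 110 + 20 = 130.
Iteration 5: 20 > 6 holds -> v = 20 - 3 = 17, total = 130 + 17 = 147.
Iteration 6: 17 > 6 holds -> v = 17 - 3 = 14, total = 147 + 14 = 161.
Iteration 7: 14 > 6 holds -> v = 14 - 3 = 11, total = 161 + 11 = 172.
Iteration 8: 11 > 6 holds -> v = 11 - 3 = 8, total = 172 + 8 = 180.
Iteration 9: 8 > 6 holds -> v = 8 - 3 = 5, total = 180 + 5 = 185.
Iteration 10: 5 > 6 fails; recursion stops.
total values: 32, 61, 87, 110, 130, 147, 161, 172, 180, 185; the maximum is 185.

185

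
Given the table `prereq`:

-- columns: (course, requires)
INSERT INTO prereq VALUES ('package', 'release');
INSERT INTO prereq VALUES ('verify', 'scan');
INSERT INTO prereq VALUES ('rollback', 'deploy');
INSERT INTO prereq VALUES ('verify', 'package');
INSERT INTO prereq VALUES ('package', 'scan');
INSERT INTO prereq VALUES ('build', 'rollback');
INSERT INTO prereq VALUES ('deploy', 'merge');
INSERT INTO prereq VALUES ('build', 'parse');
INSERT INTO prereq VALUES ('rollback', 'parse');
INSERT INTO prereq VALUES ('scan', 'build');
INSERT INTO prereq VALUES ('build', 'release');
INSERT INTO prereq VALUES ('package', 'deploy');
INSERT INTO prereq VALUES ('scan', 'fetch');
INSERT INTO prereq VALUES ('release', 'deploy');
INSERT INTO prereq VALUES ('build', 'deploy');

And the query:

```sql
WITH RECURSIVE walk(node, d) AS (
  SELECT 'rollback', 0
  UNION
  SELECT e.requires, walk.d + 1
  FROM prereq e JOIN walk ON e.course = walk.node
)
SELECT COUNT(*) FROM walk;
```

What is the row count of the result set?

4

Base: (rollback, d=0).
Iteration 1: edges from {rollback} -> (deploy, d=1), (parse, d=1).
Iteration 2: edges from {deploy,parse} -> (merge, d=2).
Iteration 3: no outgoing edges from {merge}; recursion stops.
Total rows emitted: 4.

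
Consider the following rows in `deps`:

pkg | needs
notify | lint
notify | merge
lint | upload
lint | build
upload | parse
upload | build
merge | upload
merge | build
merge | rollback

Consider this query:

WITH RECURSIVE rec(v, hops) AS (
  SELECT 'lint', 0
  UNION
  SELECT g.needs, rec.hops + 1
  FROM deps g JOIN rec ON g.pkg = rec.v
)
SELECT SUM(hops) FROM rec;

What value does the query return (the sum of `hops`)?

6

Base: (lint, hops=0).
Iteration 1: edges from {lint} -> (build, hops=1), (upload, hops=1).
Iteration 2: edges from {build,upload} -> (build, hops=2), (parse, hops=2).
Iteration 3: no outgoing edges from {build,parse}; recursion stops.
SUM(hops) = 0 + 1 + 1 + 2 + 2 = 6.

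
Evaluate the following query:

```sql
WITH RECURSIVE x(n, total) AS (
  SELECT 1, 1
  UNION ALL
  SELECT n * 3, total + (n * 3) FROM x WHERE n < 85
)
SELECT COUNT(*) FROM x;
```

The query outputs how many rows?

6

Base: n=1, total=1.
Iteration 1: 1 < 85 holds -> n = 1 * 3 = 3, total = 1 + 3 = 4.
Iteration 2: 3 < 85 holds -> n = 3 * 3 = 9, total = 4 + 9 = 13.
Iteration 3: 9 < 85 holds -> n = 9 * 3 = 27, total = 13 + 27 = 40.
Iteration 4: 27 < 85 holds -> n = 27 * 3 = 81, total = 40 + 81 = 121.
Iteration 5: 81 < 85 holds -> n = 81 * 3 = 243, total = 121 + 243 = 364.
Iteration 6: 243 < 85 fails; recursion stops.
Total rows emitted: 6.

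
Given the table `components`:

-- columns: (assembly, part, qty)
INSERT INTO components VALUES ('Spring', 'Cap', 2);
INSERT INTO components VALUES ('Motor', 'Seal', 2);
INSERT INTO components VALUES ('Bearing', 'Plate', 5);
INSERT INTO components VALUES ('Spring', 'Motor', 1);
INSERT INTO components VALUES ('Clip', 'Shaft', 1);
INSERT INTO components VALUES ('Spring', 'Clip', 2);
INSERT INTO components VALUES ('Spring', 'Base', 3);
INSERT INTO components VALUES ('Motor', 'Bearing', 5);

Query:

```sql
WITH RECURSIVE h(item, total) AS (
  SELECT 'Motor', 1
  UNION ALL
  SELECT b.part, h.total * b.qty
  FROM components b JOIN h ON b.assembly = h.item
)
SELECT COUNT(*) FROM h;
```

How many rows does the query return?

4

Base: (Motor, total=1).
Iteration 1: components of {Motor} -> Bearing = 1*5 = 5, Seal = 1*2 = 2.
Iteration 2: components of {Bearing,Seal} -> Plate = 5*5 = 25.
Iteration 3: no further components; recursion stops.
Total rows emitted: 4.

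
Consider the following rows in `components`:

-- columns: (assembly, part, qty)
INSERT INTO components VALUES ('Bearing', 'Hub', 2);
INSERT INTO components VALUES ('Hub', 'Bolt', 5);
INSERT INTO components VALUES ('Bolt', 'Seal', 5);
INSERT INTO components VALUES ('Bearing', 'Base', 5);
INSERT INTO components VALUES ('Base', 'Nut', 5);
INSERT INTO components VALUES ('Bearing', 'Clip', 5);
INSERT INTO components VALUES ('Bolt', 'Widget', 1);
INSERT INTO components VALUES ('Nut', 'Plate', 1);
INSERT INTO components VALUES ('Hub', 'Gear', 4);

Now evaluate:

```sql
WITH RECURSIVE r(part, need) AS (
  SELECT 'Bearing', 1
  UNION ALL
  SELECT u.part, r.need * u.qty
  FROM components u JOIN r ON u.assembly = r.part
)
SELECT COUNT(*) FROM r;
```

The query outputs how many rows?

Base: (Bearing, need=1).
Iteration 1: components of {Bearing} -> Base = 1*5 = 5, Clip = 1*5 = 5, Hub = 1*2 = 2.
Iteration 2: components of {Base,Clip,Hub} -> Bolt = 2*5 = 10, Gear = 2*4 = 8, Nut = 5*5 = 25.
Iteration 3: components of {Bolt,Gear,Nut} -> Plate = 25*1 = 25, Seal = 10*5 = 50, Widget = 10*1 = 10.
Iteration 4: no further components; recursion stops.
Total rows emitted: 10.

10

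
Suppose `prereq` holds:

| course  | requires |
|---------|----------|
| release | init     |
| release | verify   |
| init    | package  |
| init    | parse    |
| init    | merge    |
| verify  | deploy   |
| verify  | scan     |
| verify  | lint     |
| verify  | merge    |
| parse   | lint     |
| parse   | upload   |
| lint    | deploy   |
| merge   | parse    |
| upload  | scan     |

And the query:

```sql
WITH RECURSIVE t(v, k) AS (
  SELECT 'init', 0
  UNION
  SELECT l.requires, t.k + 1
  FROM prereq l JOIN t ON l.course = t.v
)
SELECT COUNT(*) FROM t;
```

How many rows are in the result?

13

Base: (init, k=0).
Iteration 1: edges from {init} -> (merge, k=1), (package, k=1), (parse, k=1).
Iteration 2: edges from {merge,package,parse} -> (lint, k=2), (parse, k=2), (upload, k=2).
Iteration 3: edges from {lint,parse,upload} -> (deploy, k=3), (lint, k=3), (scan, k=3), (upload, k=3).
Iteration 4: edges from {deploy,lint,scan,upload} -> (deploy, k=4), (scan, k=4).
Iteration 5: no outgoing edges from {deploy,scan}; recursion stops.
Total rows emitted: 13.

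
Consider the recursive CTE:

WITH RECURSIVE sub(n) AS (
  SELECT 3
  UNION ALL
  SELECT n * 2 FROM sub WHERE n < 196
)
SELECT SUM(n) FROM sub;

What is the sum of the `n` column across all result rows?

765

Base: n=3.
Iteration 1: 3 < 196 holds -> n = 3 * 2 = 6.
Iteration 2: 6 < 196 holds -> n = 6 * 2 = 12.
Iteration 3: 12 < 196 holds -> n = 12 * 2 = 24.
Iteration 4: 24 < 196 holds -> n = 24 * 2 = 48.
Iteration 5: 48 < 196 holds -> n = 48 * 2 = 96.
Iteration 6: 96 < 196 holds -> n = 96 * 2 = 192.
Iteration 7: 192 < 196 holds -> n = 192 * 2 = 384.
Iteration 8: 384 < 196 fails; recursion stops.
SUM(n) = 3 + 6 + 12 + 24 + 48 + 96 + 192 + 384 = 765.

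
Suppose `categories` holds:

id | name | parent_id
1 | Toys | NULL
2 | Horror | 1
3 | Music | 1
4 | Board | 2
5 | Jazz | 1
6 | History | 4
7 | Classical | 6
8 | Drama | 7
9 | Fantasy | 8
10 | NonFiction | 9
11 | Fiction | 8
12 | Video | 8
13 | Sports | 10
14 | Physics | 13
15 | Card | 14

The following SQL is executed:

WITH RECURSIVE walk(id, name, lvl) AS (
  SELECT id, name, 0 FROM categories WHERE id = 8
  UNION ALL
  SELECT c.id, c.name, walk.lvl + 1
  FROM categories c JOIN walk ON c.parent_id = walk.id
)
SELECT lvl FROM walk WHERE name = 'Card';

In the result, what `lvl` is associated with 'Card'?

Base: id=8 (Drama) at lvl 0.
Iteration 1: rows with parent_id in {8} -> Fantasy (id 9, lvl 1), Fiction (id 11, lvl 1), Video (id 12, lvl 1).
Iteration 2: rows with parent_id in {9,11,12} -> NonFiction (id 10, lvl 2).
Iteration 3: rows with parent_id in {10} -> Sports (id 13, lvl 3).
Iteration 4: rows with parent_id in {13} -> Physics (id 14, lvl 4).
Iteration 5: rows with parent_id in {14} -> Card (id 15, lvl 5).
Iteration 6: no rows with parent_id in {15}; recursion stops.

5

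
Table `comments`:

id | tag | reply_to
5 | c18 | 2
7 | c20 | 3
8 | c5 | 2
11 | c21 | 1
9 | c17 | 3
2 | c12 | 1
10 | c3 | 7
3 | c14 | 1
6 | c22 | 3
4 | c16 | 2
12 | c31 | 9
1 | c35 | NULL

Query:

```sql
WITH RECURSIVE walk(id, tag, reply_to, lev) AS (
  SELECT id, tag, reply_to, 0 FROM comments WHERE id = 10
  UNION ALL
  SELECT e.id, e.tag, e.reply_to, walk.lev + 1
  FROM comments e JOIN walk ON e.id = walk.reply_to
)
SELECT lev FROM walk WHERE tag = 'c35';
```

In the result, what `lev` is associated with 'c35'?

3

Base: id=10 (c3), reply_to=7, lev 0.
Iteration 1: join on id=7 -> c20 (id 7, reply_to=3, lev 1).
Iteration 2: join on id=3 -> c14 (id 3, reply_to=1, lev 2).
Iteration 3: join on id=1 -> c35 (id 1, reply_to=NULL, lev 3).
Iteration 4: reply_to is NULL; no match; recursion stops.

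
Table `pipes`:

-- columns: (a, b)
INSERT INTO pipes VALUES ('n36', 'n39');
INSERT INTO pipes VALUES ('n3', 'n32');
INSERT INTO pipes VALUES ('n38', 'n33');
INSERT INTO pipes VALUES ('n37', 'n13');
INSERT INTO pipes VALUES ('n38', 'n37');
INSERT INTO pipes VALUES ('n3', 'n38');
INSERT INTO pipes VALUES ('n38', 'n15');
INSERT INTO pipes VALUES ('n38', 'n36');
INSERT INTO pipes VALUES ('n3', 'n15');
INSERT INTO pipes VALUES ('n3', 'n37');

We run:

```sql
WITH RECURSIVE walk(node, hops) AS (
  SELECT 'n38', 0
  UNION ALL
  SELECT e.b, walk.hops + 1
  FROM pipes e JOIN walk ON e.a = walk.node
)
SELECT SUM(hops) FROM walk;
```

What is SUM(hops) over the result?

8

Base: (n38, hops=0).
Iteration 1: edges from {n38} -> (n15, hops=1), (n33, hops=1), (n36, hops=1), (n37, hops=1).
Iteration 2: edges from {n15,n33,n36,n37} -> (n13, hops=2), (n39, hops=2).
Iteration 3: no outgoing edges from {n13,n39}; recursion stops.
SUM(hops) = 0 + 1 + 1 + 1 + 1 + 2 + 2 = 8.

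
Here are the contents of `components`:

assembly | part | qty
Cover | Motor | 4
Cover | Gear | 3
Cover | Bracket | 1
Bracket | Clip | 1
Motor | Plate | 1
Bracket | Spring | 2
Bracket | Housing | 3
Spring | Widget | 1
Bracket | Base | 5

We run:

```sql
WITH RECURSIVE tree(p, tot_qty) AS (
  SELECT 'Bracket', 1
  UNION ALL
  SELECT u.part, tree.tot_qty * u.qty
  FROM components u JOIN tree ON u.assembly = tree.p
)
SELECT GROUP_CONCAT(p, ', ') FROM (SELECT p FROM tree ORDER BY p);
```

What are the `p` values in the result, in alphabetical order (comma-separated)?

Base: (Bracket, tot_qty=1).
Iteration 1: components of {Bracket} -> Base = 1*5 = 5, Clip = 1*1 = 1, Housing = 1*3 = 3, Spring = 1*2 = 2.
Iteration 2: components of {Base,Clip,Housing,Spring} -> Widget = 2*1 = 2.
Iteration 3: no further components; recursion stops.

Base, Bracket, Clip, Housing, Spring, Widget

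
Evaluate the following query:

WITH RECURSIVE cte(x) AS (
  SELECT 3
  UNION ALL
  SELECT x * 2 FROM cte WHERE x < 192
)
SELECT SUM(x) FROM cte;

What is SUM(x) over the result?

Base: x=3.
Iteration 1: 3 < 192 holds -> x = 3 * 2 = 6.
Iteration 2: 6 < 192 holds -> x = 6 * 2 = 12.
Iteration 3: 12 < 192 holds -> x = 12 * 2 = 24.
Iteration 4: 24 < 192 holds -> x = 24 * 2 = 48.
Iteration 5: 48 < 192 holds -> x = 48 * 2 = 96.
Iteration 6: 96 < 192 holds -> x = 96 * 2 = 192.
Iteration 7: 192 < 192 fails; recursion stops.
SUM(x) = 3 + 6 + 12 + 24 + 48 + 96 + 192 = 381.

381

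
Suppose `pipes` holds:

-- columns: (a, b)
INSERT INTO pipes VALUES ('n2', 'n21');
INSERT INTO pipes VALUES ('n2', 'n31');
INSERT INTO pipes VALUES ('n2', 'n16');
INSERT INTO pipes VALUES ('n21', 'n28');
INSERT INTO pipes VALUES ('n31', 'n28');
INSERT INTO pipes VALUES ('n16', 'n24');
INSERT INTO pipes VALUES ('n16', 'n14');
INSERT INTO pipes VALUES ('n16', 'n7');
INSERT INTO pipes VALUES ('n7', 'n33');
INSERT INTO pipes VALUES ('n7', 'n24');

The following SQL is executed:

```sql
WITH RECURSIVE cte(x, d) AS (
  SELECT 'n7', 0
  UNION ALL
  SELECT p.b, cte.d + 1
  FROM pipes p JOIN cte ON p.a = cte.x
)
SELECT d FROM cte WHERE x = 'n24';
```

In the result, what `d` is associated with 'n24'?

Base: (n7, d=0).
Iteration 1: edges from {n7} -> (n24, d=1), (n33, d=1).
Iteration 2: no outgoing edges from {n24,n33}; recursion stops.

1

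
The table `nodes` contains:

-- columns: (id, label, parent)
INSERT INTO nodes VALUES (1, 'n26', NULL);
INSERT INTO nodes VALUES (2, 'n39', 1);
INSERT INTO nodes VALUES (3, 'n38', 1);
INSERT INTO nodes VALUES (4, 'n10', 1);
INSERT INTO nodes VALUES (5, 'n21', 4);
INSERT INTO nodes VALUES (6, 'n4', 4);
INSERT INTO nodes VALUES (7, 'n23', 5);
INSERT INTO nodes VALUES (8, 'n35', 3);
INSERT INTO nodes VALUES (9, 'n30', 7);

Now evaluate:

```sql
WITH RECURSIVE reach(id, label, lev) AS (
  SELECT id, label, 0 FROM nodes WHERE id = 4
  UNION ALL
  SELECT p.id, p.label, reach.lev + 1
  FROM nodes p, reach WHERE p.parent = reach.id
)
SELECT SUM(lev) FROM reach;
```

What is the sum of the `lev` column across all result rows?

Base: id=4 (n10) at lev 0.
Iteration 1: rows with parent in {4} -> n21 (id 5, lev 1), n4 (id 6, lev 1).
Iteration 2: rows with parent in {5,6} -> n23 (id 7, lev 2).
Iteration 3: rows with parent in {7} -> n30 (id 9, lev 3).
Iteration 4: no rows with parent in {9}; recursion stops.
SUM(lev) = 0 + 1 + 1 + 2 + 3 = 7.

7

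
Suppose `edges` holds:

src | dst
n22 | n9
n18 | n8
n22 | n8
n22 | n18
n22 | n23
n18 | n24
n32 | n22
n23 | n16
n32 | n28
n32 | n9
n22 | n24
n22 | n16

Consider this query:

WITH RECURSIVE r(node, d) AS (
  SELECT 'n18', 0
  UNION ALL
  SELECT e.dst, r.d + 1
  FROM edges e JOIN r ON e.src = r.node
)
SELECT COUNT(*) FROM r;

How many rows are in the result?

3

Base: (n18, d=0).
Iteration 1: edges from {n18} -> (n24, d=1), (n8, d=1).
Iteration 2: no outgoing edges from {n24,n8}; recursion stops.
Total rows emitted: 3.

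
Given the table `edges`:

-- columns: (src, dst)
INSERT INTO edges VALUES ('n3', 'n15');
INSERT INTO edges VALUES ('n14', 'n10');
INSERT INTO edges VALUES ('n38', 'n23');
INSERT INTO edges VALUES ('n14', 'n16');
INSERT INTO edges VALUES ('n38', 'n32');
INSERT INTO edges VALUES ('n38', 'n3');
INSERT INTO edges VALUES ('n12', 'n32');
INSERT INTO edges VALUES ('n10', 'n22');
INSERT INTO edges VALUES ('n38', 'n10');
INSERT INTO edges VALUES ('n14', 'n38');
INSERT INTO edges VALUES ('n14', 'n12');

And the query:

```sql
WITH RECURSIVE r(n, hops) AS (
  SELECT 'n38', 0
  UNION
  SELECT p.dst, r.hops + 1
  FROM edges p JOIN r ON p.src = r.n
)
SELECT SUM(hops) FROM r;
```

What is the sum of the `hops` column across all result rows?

8

Base: (n38, hops=0).
Iteration 1: edges from {n38} -> (n10, hops=1), (n23, hops=1), (n3, hops=1), (n32, hops=1).
Iteration 2: edges from {n10,n23,n3,n32} -> (n15, hops=2), (n22, hops=2).
Iteration 3: no outgoing edges from {n15,n22}; recursion stops.
SUM(hops) = 0 + 1 + 1 + 1 + 1 + 2 + 2 = 8.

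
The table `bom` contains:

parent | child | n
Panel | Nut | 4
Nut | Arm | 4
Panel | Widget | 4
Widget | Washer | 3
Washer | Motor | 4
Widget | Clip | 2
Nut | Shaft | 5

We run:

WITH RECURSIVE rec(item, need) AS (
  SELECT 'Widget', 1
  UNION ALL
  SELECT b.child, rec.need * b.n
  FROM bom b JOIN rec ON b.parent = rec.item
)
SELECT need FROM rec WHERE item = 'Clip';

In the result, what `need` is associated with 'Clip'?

Base: (Widget, need=1).
Iteration 1: components of {Widget} -> Clip = 1*2 = 2, Washer = 1*3 = 3.
Iteration 2: components of {Clip,Washer} -> Motor = 3*4 = 12.
Iteration 3: no further components; recursion stops.

2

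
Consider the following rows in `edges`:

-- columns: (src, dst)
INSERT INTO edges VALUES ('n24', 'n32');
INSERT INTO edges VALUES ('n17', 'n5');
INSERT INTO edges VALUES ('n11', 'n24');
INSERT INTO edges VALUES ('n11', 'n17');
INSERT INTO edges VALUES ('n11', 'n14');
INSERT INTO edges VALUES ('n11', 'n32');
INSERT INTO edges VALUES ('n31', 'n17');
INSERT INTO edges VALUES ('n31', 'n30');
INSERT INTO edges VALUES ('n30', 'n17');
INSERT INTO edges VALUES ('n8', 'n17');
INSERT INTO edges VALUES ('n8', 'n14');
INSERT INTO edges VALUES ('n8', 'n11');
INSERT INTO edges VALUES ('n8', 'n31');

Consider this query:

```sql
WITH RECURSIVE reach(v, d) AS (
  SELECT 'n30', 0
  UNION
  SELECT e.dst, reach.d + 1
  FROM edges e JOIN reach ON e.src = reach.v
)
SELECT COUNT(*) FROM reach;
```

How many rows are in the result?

Base: (n30, d=0).
Iteration 1: edges from {n30} -> (n17, d=1).
Iteration 2: edges from {n17} -> (n5, d=2).
Iteration 3: no outgoing edges from {n5}; recursion stops.
Total rows emitted: 3.

3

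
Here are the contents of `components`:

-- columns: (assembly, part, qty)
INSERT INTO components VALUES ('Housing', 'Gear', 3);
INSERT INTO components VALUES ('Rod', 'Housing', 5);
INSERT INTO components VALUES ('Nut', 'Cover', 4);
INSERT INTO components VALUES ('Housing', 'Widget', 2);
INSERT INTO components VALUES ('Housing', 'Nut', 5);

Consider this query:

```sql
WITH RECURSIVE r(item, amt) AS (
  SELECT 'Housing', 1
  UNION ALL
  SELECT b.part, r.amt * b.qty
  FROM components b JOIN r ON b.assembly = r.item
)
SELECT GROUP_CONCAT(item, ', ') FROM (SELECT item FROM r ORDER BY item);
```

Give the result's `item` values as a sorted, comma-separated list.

Base: (Housing, amt=1).
Iteration 1: components of {Housing} -> Gear = 1*3 = 3, Nut = 1*5 = 5, Widget = 1*2 = 2.
Iteration 2: components of {Gear,Nut,Widget} -> Cover = 5*4 = 20.
Iteration 3: no further components; recursion stops.

Cover, Gear, Housing, Nut, Widget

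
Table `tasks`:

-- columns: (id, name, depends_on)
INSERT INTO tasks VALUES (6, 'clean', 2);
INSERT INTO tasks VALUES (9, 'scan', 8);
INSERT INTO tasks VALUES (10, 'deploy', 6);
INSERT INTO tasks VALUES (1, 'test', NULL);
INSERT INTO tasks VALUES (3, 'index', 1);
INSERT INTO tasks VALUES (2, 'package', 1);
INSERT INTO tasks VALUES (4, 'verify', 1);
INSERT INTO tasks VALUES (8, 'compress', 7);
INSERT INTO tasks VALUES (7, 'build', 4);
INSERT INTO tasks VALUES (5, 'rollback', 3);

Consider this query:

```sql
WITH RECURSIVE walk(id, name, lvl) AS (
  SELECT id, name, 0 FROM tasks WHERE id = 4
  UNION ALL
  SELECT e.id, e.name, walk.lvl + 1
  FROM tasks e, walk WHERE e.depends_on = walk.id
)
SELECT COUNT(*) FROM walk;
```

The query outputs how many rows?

4

Base: id=4 (verify) at lvl 0.
Iteration 1: rows with depends_on in {4} -> build (id 7, lvl 1).
Iteration 2: rows with depends_on in {7} -> compress (id 8, lvl 2).
Iteration 3: rows with depends_on in {8} -> scan (id 9, lvl 3).
Iteration 4: no rows with depends_on in {9}; recursion stops.
Total rows emitted: 4.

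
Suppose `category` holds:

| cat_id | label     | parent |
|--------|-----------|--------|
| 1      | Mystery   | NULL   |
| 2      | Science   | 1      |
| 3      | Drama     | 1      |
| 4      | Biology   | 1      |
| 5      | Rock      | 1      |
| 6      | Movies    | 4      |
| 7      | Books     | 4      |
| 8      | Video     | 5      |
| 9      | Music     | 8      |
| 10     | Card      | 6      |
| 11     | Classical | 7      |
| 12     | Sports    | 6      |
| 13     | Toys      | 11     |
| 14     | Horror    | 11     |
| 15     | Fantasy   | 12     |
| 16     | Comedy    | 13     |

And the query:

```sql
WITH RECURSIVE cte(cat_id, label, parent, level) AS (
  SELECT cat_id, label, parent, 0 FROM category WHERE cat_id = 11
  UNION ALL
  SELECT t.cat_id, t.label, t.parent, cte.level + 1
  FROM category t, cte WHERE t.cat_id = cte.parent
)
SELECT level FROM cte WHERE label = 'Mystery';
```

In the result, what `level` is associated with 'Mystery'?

3

Base: cat_id=11 (Classical), parent=7, level 0.
Iteration 1: join on cat_id=7 -> Books (id 7, parent=4, level 1).
Iteration 2: join on cat_id=4 -> Biology (id 4, parent=1, level 2).
Iteration 3: join on cat_id=1 -> Mystery (id 1, parent=NULL, level 3).
Iteration 4: parent is NULL; no match; recursion stops.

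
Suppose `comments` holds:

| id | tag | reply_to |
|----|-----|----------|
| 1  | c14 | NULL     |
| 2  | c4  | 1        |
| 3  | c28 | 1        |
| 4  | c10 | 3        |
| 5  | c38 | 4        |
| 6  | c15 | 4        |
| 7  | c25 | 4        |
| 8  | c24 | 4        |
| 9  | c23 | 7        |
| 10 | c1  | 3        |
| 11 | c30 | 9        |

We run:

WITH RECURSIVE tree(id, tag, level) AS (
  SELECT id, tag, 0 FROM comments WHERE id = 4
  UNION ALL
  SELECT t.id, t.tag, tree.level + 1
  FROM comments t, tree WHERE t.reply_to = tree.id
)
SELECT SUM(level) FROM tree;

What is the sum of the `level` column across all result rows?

Base: id=4 (c10) at level 0.
Iteration 1: rows with reply_to in {4} -> c38 (id 5, level 1), c15 (id 6, level 1), c25 (id 7, level 1), c24 (id 8, level 1).
Iteration 2: rows with reply_to in {5,6,7,8} -> c23 (id 9, level 2).
Iteration 3: rows with reply_to in {9} -> c30 (id 11, level 3).
Iteration 4: no rows with reply_to in {11}; recursion stops.
SUM(level) = 0 + 1 + 1 + 1 + 1 + 2 + 3 = 9.

9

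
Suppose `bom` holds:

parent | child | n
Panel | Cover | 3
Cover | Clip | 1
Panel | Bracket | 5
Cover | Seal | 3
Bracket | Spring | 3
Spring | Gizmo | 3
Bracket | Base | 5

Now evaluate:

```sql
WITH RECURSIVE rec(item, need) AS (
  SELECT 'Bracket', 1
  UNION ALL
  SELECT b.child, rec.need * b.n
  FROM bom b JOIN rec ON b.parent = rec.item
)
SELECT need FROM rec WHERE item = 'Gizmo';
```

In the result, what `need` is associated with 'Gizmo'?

9

Base: (Bracket, need=1).
Iteration 1: components of {Bracket} -> Base = 1*5 = 5, Spring = 1*3 = 3.
Iteration 2: components of {Base,Spring} -> Gizmo = 3*3 = 9.
Iteration 3: no further components; recursion stops.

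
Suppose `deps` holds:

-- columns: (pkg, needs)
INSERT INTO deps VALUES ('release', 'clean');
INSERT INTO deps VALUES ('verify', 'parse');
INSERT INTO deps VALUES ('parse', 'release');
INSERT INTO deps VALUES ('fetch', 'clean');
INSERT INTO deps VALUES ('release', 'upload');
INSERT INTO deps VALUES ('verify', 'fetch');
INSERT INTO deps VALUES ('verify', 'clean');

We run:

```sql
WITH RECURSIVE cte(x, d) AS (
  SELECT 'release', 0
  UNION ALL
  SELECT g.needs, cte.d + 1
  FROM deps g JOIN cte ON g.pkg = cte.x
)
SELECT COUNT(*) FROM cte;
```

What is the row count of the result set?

Base: (release, d=0).
Iteration 1: edges from {release} -> (clean, d=1), (upload, d=1).
Iteration 2: no outgoing edges from {clean,upload}; recursion stops.
Total rows emitted: 3.

3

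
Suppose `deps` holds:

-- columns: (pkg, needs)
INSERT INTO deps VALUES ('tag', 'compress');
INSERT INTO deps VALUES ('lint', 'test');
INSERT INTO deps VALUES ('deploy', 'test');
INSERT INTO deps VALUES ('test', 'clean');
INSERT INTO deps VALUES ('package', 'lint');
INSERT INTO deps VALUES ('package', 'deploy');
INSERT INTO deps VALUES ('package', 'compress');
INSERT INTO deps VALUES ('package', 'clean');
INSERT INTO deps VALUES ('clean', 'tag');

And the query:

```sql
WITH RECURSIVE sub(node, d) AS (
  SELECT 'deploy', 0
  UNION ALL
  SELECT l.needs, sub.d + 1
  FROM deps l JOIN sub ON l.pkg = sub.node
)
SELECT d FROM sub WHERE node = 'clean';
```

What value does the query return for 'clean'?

2

Base: (deploy, d=0).
Iteration 1: edges from {deploy} -> (test, d=1).
Iteration 2: edges from {test} -> (clean, d=2).
Iteration 3: edges from {clean} -> (tag, d=3).
Iteration 4: edges from {tag} -> (compress, d=4).
Iteration 5: no outgoing edges from {compress}; recursion stops.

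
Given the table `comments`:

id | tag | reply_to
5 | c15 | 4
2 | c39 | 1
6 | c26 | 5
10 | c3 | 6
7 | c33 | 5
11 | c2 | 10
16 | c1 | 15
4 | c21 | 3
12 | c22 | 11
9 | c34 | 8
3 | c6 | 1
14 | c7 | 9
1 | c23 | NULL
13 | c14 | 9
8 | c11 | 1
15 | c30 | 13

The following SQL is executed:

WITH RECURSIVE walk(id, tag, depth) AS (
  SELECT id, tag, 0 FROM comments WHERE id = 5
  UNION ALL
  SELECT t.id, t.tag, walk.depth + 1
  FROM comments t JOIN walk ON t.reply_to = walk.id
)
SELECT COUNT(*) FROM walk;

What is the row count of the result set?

6

Base: id=5 (c15) at depth 0.
Iteration 1: rows with reply_to in {5} -> c26 (id 6, depth 1), c33 (id 7, depth 1).
Iteration 2: rows with reply_to in {6,7} -> c3 (id 10, depth 2).
Iteration 3: rows with reply_to in {10} -> c2 (id 11, depth 3).
Iteration 4: rows with reply_to in {11} -> c22 (id 12, depth 4).
Iteration 5: no rows with reply_to in {12}; recursion stops.
Total rows emitted: 6.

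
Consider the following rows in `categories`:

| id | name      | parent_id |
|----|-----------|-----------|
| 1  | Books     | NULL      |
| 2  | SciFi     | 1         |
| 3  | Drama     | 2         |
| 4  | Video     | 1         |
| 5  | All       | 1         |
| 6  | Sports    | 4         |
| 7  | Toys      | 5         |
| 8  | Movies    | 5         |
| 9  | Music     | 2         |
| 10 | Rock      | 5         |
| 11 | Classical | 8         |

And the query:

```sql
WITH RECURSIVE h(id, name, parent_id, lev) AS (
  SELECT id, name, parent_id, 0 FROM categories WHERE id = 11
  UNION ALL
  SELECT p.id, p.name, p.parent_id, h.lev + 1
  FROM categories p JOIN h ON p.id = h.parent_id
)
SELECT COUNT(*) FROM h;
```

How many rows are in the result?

4

Base: id=11 (Classical), parent_id=8, lev 0.
Iteration 1: join on id=8 -> Movies (id 8, parent_id=5, lev 1).
Iteration 2: join on id=5 -> All (id 5, parent_id=1, lev 2).
Iteration 3: join on id=1 -> Books (id 1, parent_id=NULL, lev 3).
Iteration 4: parent_id is NULL; no match; recursion stops.
Total rows emitted: 4.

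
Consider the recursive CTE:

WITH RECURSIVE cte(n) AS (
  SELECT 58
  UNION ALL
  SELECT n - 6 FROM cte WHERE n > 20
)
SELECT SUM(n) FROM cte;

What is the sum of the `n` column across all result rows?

296

Base: n=58.
Iteration 1: 58 > 20 holds -> n = 58 - 6 = 52.
Iteration 2: 52 > 20 holds -> n = 52 - 6 = 46.
Iteration 3: 46 > 20 holds -> n = 46 - 6 = 40.
Iteration 4: 40 > 20 holds -> n = 40 - 6 = 34.
Iteration 5: 34 > 20 holds -> n = 34 - 6 = 28.
Iteration 6: 28 > 20 holds -> n = 28 - 6 = 22.
Iteration 7: 22 > 20 holds -> n = 22 - 6 = 16.
Iteration 8: 16 > 20 fails; recursion stops.
SUM(n) = 58 + 52 + 46 + 40 + 34 + 28 + 22 + 16 = 296.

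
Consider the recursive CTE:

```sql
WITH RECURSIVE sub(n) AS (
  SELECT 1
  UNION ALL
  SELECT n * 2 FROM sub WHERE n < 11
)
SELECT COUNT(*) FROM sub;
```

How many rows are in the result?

5

Base: n=1.
Iteration 1: 1 < 11 holds -> n = 1 * 2 = 2.
Iteration 2: 2 < 11 holds -> n = 2 * 2 = 4.
Iteration 3: 4 < 11 holds -> n = 4 * 2 = 8.
Iteration 4: 8 < 11 holds -> n = 8 * 2 = 16.
Iteration 5: 16 < 11 fails; recursion stops.
Total rows emitted: 5.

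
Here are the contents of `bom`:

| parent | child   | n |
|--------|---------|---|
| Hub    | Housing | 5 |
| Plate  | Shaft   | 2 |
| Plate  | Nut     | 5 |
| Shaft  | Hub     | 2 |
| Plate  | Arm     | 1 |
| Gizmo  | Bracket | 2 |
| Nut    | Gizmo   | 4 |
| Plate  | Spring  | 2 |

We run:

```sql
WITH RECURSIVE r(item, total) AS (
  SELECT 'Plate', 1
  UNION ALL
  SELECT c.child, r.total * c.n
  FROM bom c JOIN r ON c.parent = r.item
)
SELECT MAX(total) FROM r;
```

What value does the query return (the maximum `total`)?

Base: (Plate, total=1).
Iteration 1: components of {Plate} -> Arm = 1*1 = 1, Nut = 1*5 = 5, Shaft = 1*2 = 2, Spring = 1*2 = 2.
Iteration 2: components of {Arm,Nut,Shaft,Spring} -> Gizmo = 5*4 = 20, Hub = 2*2 = 4.
Iteration 3: components of {Gizmo,Hub} -> Bracket = 20*2 = 40, Housing = 4*5 = 20.
Iteration 4: no further components; recursion stops.
total values: 1, 2, 5, 2, 1, 20, 4, 40, 20; the maximum is 40.

40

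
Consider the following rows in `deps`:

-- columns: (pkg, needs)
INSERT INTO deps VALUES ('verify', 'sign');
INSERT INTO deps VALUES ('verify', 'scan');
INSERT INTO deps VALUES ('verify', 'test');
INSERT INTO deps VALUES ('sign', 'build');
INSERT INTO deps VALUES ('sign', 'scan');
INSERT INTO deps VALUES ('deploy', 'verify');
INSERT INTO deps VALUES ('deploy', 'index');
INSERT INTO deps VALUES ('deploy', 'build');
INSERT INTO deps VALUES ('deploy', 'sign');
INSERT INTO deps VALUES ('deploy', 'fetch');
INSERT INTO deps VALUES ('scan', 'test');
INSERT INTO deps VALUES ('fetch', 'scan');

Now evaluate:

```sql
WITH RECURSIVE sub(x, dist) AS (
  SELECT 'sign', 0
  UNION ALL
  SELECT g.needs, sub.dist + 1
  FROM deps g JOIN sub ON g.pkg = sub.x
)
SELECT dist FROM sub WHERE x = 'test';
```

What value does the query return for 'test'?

2

Base: (sign, dist=0).
Iteration 1: edges from {sign} -> (build, dist=1), (scan, dist=1).
Iteration 2: edges from {build,scan} -> (test, dist=2).
Iteration 3: no outgoing edges from {test}; recursion stops.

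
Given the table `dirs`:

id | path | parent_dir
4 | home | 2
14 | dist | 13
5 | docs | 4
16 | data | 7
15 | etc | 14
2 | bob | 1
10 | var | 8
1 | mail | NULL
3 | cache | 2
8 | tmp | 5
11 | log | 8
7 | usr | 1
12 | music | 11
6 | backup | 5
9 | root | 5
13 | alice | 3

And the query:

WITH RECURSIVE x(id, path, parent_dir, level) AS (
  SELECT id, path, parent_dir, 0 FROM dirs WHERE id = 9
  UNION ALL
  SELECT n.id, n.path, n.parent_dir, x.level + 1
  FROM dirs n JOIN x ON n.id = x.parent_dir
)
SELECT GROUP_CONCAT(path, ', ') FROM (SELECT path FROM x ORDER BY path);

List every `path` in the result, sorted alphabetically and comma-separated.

Base: id=9 (root), parent_dir=5, level 0.
Iteration 1: join on id=5 -> docs (id 5, parent_dir=4, level 1).
Iteration 2: join on id=4 -> home (id 4, parent_dir=2, level 2).
Iteration 3: join on id=2 -> bob (id 2, parent_dir=1, level 3).
Iteration 4: join on id=1 -> mail (id 1, parent_dir=NULL, level 4).
Iteration 5: parent_dir is NULL; no match; recursion stops.

bob, docs, home, mail, root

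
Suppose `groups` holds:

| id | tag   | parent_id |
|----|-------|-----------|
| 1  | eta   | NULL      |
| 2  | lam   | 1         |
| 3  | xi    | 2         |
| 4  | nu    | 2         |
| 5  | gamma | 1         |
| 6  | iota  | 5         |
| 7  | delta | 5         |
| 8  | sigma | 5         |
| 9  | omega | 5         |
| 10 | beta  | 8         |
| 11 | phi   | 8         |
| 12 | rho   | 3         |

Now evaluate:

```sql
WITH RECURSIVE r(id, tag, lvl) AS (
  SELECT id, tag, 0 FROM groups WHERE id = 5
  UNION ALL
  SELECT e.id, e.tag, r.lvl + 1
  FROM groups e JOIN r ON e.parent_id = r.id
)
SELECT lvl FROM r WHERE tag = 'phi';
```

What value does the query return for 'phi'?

Base: id=5 (gamma) at lvl 0.
Iteration 1: rows with parent_id in {5} -> iota (id 6, lvl 1), delta (id 7, lvl 1), sigma (id 8, lvl 1), omega (id 9, lvl 1).
Iteration 2: rows with parent_id in {6,7,8,9} -> beta (id 10, lvl 2), phi (id 11, lvl 2).
Iteration 3: no rows with parent_id in {10,11}; recursion stops.

2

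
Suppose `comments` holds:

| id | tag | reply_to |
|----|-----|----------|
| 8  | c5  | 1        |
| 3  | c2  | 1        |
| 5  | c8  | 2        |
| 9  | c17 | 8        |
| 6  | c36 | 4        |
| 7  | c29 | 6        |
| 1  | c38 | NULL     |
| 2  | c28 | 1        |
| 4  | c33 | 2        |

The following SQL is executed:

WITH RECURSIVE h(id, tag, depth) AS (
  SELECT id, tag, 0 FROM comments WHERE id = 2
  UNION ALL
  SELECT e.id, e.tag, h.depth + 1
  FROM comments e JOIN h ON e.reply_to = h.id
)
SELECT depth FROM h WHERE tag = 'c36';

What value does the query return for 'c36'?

Base: id=2 (c28) at depth 0.
Iteration 1: rows with reply_to in {2} -> c33 (id 4, depth 1), c8 (id 5, depth 1).
Iteration 2: rows with reply_to in {4,5} -> c36 (id 6, depth 2).
Iteration 3: rows with reply_to in {6} -> c29 (id 7, depth 3).
Iteration 4: no rows with reply_to in {7}; recursion stops.

2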